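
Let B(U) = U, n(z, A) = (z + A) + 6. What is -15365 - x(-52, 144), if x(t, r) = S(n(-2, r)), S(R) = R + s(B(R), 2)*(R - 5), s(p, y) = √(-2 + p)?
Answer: -15513 - 143*√146 ≈ -17241.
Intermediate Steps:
n(z, A) = 6 + A + z (n(z, A) = (A + z) + 6 = 6 + A + z)
S(R) = R + √(-2 + R)*(-5 + R) (S(R) = R + √(-2 + R)*(R - 5) = R + √(-2 + R)*(-5 + R))
x(t, r) = 4 + r - 5*√(2 + r) + √(2 + r)*(4 + r) (x(t, r) = (6 + r - 2) - 5*√(-2 + (6 + r - 2)) + (6 + r - 2)*√(-2 + (6 + r - 2)) = (4 + r) - 5*√(-2 + (4 + r)) + (4 + r)*√(-2 + (4 + r)) = (4 + r) - 5*√(2 + r) + (4 + r)*√(2 + r) = (4 + r) - 5*√(2 + r) + √(2 + r)*(4 + r) = 4 + r - 5*√(2 + r) + √(2 + r)*(4 + r))
-15365 - x(-52, 144) = -15365 - (4 + 144 - √(2 + 144) + 144*√(2 + 144)) = -15365 - (4 + 144 - √146 + 144*√146) = -15365 - (148 + 143*√146) = -15365 + (-148 - 143*√146) = -15513 - 143*√146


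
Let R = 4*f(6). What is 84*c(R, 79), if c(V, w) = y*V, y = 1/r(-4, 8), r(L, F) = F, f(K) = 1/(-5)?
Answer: -42/5 ≈ -8.4000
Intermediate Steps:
f(K) = -⅕
y = ⅛ (y = 1/8 = ⅛ ≈ 0.12500)
R = -⅘ (R = 4*(-⅕) = -⅘ ≈ -0.80000)
c(V, w) = V/8
84*c(R, 79) = 84*((⅛)*(-⅘)) = 84*(-⅒) = -42/5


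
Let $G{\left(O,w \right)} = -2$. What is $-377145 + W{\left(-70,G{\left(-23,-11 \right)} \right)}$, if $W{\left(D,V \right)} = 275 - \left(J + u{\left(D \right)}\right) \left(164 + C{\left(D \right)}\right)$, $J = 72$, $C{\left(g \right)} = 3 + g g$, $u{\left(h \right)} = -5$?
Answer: $-716359$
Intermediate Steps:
$C{\left(g \right)} = 3 + g^{2}$
$W{\left(D,V \right)} = -10914 - 67 D^{2}$ ($W{\left(D,V \right)} = 275 - \left(72 - 5\right) \left(164 + \left(3 + D^{2}\right)\right) = 275 - 67 \left(167 + D^{2}\right) = 275 - \left(11189 + 67 D^{2}\right) = -10914 - 67 D^{2}$)
$-377145 + W{\left(-70,G{\left(-23,-11 \right)} \right)} = -377145 - \left(10914 + 67 \left(-70\right)^{2}\right) = -377145 - 339214 = -716359$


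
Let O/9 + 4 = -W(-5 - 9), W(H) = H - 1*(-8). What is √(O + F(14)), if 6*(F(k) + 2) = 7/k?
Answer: √579/6 ≈ 4.0104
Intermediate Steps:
W(H) = 8 + H (W(H) = H + 8 = 8 + H)
O = 18 (O = -36 + 9*(-(8 + (-5 - 9))) = -36 + 9*(-(8 - 14)) = -36 + 9*(-1*(-6)) = -36 + 9*6 = -36 + 54 = 18)
F(k) = -2 + 7/(6*k) (F(k) = -2 + (7/k)/6 = -2 + 7/(6*k))
√(O + F(14)) = √(18 + (-2 + (7/6)/14)) = √(18 + (-2 + (7/6)*(1/14))) = √(18 + (-2 + 1/12)) = √(18 - 23/12) = √(193/12) = √579/6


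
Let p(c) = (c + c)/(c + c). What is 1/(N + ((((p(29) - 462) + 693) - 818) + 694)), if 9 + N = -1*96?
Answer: ⅓ ≈ 0.33333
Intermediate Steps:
p(c) = 1 (p(c) = (2*c)/((2*c)) = (2*c)*(1/(2*c)) = 1)
N = -105 (N = -9 - 1*96 = -9 - 96 = -105)
1/(N + ((((p(29) - 462) + 693) - 818) + 694)) = 1/(-105 + ((((1 - 462) + 693) - 818) + 694)) = 1/(-105 + (((-461 + 693) - 818) + 694)) = 1/(-105 + ((232 - 818) + 694)) = 1/(-105 + (-586 + 694)) = 1/(-105 + 108) = 1/3 = ⅓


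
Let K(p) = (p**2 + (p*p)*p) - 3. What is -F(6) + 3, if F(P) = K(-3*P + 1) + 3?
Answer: 4627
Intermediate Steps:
K(p) = -3 + p**2 + p**3 (K(p) = (p**2 + p**2*p) - 3 = (p**2 + p**3) - 3 = -3 + p**2 + p**3)
F(P) = (1 - 3*P)**2 + (1 - 3*P)**3 (F(P) = (-3 + (-3*P + 1)**2 + (-3*P + 1)**3) + 3 = (-3 + (1 - 3*P)**2 + (1 - 3*P)**3) + 3 = (1 - 3*P)**2 + (1 - 3*P)**3)
-F(6) + 3 = -(-1 + 3*6)**2*(2 - 3*6) + 3 = -(-1 + 18)**2*(2 - 18) + 3 = -17**2*(-16) + 3 = -289*(-16) + 3 = -1*(-4624) + 3 = 4624 + 3 = 4627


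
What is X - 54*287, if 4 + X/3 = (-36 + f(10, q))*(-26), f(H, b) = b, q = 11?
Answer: -13560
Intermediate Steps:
X = 1938 (X = -12 + 3*((-36 + 11)*(-26)) = -12 + 3*(-25*(-26)) = -12 + 3*650 = -12 + 1950 = 1938)
X - 54*287 = 1938 - 54*287 = 1938 - 1*15498 = 1938 - 15498 = -13560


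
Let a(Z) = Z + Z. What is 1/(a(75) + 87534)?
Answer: 1/87684 ≈ 1.1405e-5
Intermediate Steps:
a(Z) = 2*Z
1/(a(75) + 87534) = 1/(2*75 + 87534) = 1/(150 + 87534) = 1/87684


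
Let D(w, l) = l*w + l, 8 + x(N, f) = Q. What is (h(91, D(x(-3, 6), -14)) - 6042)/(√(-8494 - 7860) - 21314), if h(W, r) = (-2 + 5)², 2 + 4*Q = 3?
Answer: 64293681/227151475 + 6033*I*√16354/454302950 ≈ 0.28304 + 0.0016982*I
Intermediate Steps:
Q = ¼ (Q = -½ + (¼)*3 = -½ + ¾ = ¼ ≈ 0.25000)
x(N, f) = -31/4 (x(N, f) = -8 + ¼ = -31/4)
D(w, l) = l + l*w
h(W, r) = 9 (h(W, r) = 3² = 9)
(h(91, D(x(-3, 6), -14)) - 6042)/(√(-8494 - 7860) - 21314) = (9 - 6042)/(√(-8494 - 7860) - 21314) = -6033/(√(-16354) - 21314) = -6033/(I*√16354 - 21314) = -6033/(-21314 + I*√16354)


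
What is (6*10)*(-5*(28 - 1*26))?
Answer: -600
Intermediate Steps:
(6*10)*(-5*(28 - 1*26)) = 60*(-5*(28 - 26)) = 60*(-5*2) = 60*(-10) = -600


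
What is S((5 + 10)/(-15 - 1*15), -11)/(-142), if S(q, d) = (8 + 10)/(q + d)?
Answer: 18/1633 ≈ 0.011023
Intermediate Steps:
S(q, d) = 18/(d + q)
S((5 + 10)/(-15 - 1*15), -11)/(-142) = (18/(-11 + (5 + 10)/(-15 - 1*15)))/(-142) = (18/(-11 + 15/(-15 - 15)))*(-1/142) = (18/(-11 + 15/(-30)))*(-1/142) = (18/(-11 + 15*(-1/30)))*(-1/142) = (18/(-11 - 1/2))*(-1/142) = (18/(-23/2))*(-1/142) = (18*(-2/23))*(-1/142) = -36/23*(-1/142) = 18/1633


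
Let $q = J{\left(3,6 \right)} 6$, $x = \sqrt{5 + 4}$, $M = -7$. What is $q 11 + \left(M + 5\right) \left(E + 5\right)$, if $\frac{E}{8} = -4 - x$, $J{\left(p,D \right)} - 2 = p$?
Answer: $432$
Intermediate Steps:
$x = 3$ ($x = \sqrt{9} = 3$)
$J{\left(p,D \right)} = 2 + p$
$E = -56$ ($E = 8 \left(-4 - 3\right) = 8 \left(-7\right) = -56$)
$q = 30$ ($q = \left(2 + 3\right) 6 = 5 \cdot 6 = 30$)
$q 11 + \left(M + 5\right) \left(E + 5\right) = 30 \cdot 11 + \left(-7 + 5\right) \left(-56 + 5\right) = 330 - -102 = 330 + 102 = 432$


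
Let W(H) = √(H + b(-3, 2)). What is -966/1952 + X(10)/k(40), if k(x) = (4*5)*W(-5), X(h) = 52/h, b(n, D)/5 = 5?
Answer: -483/976 + 13*√5/500 ≈ -0.43674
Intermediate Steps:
b(n, D) = 25 (b(n, D) = 5*5 = 25)
W(H) = √(25 + H) (W(H) = √(H + 25) = √(25 + H))
k(x) = 40*√5 (k(x) = (4*5)*√(25 - 5) = 20*√20 = 20*(2*√5) = 40*√5)
-966/1952 + X(10)/k(40) = -966/1952 + (52/10)/((40*√5)) = -966*1/1952 + (52*(⅒))*(√5/200) = -483/976 + 26*(√5/200)/5 = -483/976 + 13*√5/500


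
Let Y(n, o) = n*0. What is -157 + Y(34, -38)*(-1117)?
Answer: -157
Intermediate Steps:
Y(n, o) = 0
-157 + Y(34, -38)*(-1117) = -157 + 0*(-1117) = -157 + 0 = -157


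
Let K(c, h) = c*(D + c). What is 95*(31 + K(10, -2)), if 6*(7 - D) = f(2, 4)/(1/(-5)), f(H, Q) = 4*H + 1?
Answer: 26220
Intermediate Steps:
f(H, Q) = 1 + 4*H
D = 29/2 (D = 7 - (1 + 4*2)/(6*(1/(-5))) = 7 - (1 + 8)/(6*(-1/5)) = 7 - 3*(-5)/2 = 7 - 1/6*(-45) = 7 + 15/2 = 29/2 ≈ 14.500)
K(c, h) = c*(29/2 + c)
95*(31 + K(10, -2)) = 95*(31 + (1/2)*10*(29 + 2*10)) = 95*(31 + (1/2)*10*(29 + 20)) = 95*(31 + (1/2)*10*49) = 95*(31 + 245) = 95*276 = 26220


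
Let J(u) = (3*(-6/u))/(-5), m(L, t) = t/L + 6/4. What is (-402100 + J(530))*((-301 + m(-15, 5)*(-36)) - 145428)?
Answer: 77664236495561/1325 ≈ 5.8615e+10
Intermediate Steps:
m(L, t) = 3/2 + t/L (m(L, t) = t/L + 6*(¼) = t/L + 3/2 = 3/2 + t/L)
J(u) = 18/(5*u) (J(u) = -18/u*(-⅕) = 18/(5*u))
(-402100 + J(530))*((-301 + m(-15, 5)*(-36)) - 145428) = (-402100 + (18/5)/530)*((-301 + (3/2 + 5/(-15))*(-36)) - 145428) = (-402100 + (18/5)*(1/530))*((-301 + (3/2 + 5*(-1/15))*(-36)) - 145428) = (-402100 + 9/1325)*((-301 + (3/2 - ⅓)*(-36)) - 145428) = -532782491*((-301 + (7/6)*(-36)) - 145428)/1325 = -532782491*((-301 - 42) - 145428)/1325 = -532782491*(-343 - 145428)/1325 = -532782491/1325*(-145771) = 77664236495561/1325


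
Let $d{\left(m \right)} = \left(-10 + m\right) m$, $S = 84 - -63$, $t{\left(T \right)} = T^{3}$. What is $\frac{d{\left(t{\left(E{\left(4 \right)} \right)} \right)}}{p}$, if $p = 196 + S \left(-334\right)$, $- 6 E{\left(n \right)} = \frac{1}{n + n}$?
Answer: $- \frac{1105921}{598100334870528} \approx -1.8491 \cdot 10^{-9}$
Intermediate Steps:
$E{\left(n \right)} = - \frac{1}{12 n}$ ($E{\left(n \right)} = - \frac{1}{6 \left(n + n\right)} = - \frac{1}{6 \cdot 2 n} = - \frac{\frac{1}{2} \frac{1}{n}}{6} = - \frac{1}{12 n}$)
$S = 147$ ($S = 84 + 63 = 147$)
$d{\left(m \right)} = m \left(-10 + m\right)$
$p = -48902$ ($p = 196 + 147 \left(-334\right) = 196 - 49098 = -48902$)
$\frac{d{\left(t{\left(E{\left(4 \right)} \right)} \right)}}{p} = \frac{\left(- \frac{1}{12 \cdot 4}\right)^{3} \left(-10 + \left(- \frac{1}{12 \cdot 4}\right)^{3}\right)}{-48902} = \left(\left(- \frac{1}{12}\right) \frac{1}{4}\right)^{3} \left(-10 + \left(\left(- \frac{1}{12}\right) \frac{1}{4}\right)^{3}\right) \left(- \frac{1}{48902}\right) = \left(- \frac{1}{48}\right)^{3} \left(-10 + \left(- \frac{1}{48}\right)^{3}\right) \left(- \frac{1}{48902}\right) = - \frac{-10 - \frac{1}{110592}}{110592} \left(- \frac{1}{48902}\right) = \left(- \frac{1}{110592}\right) \left(- \frac{1105921}{110592}\right) \left(- \frac{1}{48902}\right) = \frac{1105921}{12230590464} \left(- \frac{1}{48902}\right) = - \frac{1105921}{598100334870528}$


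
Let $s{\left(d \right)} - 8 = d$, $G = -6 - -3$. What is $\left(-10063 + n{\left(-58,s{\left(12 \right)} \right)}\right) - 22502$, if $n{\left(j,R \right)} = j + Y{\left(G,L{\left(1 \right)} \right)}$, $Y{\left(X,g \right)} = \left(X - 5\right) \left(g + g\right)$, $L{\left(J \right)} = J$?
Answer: $-32639$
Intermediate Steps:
$G = -3$ ($G = -6 + 3 = -3$)
$s{\left(d \right)} = 8 + d$
$Y{\left(X,g \right)} = 2 g \left(-5 + X\right)$ ($Y{\left(X,g \right)} = \left(-5 + X\right) 2 g = 2 g \left(-5 + X\right)$)
$n{\left(j,R \right)} = -16 + j$ ($n{\left(j,R \right)} = j + 2 \cdot 1 \left(-5 - 3\right) = j + 2 \cdot 1 \left(-8\right) = j - 16 = -16 + j$)
$\left(-10063 + n{\left(-58,s{\left(12 \right)} \right)}\right) - 22502 = \left(-10063 - 74\right) - 22502 = -10137 - 22502 = -32639$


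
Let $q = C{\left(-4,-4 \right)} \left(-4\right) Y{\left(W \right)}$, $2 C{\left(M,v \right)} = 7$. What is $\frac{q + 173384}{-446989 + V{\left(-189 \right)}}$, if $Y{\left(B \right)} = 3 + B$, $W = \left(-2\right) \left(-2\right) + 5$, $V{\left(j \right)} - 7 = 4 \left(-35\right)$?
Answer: $- \frac{86608}{223561} \approx -0.3874$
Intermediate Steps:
$V{\left(j \right)} = -133$ ($V{\left(j \right)} = 7 + 4 \left(-35\right) = 7 - 140 = -133$)
$W = 9$ ($W = 4 + 5 = 9$)
$C{\left(M,v \right)} = \frac{7}{2}$ ($C{\left(M,v \right)} = \frac{1}{2} \cdot 7 = \frac{7}{2}$)
$q = -168$ ($q = \frac{7}{2} \left(-4\right) \left(3 + 9\right) = \left(-14\right) 12 = -168$)
$\frac{q + 173384}{-446989 + V{\left(-189 \right)}} = \frac{-168 + 173384}{-446989 - 133} = \frac{173216}{-447122} = 173216 \left(- \frac{1}{447122}\right) = - \frac{86608}{223561}$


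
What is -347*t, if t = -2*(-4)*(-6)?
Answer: 16656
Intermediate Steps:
t = -48 (t = 8*(-6) = -48)
-347*t = -347*(-48) = 16656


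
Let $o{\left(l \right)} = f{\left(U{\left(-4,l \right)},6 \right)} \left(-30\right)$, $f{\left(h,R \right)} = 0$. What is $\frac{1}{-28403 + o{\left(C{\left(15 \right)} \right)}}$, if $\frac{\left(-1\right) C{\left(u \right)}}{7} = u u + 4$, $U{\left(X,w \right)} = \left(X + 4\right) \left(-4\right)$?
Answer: $- \frac{1}{28403} \approx -3.5208 \cdot 10^{-5}$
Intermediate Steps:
$U{\left(X,w \right)} = -16 - 4 X$ ($U{\left(X,w \right)} = \left(4 + X\right) \left(-4\right) = -16 - 4 X$)
$C{\left(u \right)} = -28 - 7 u^{2}$ ($C{\left(u \right)} = - 7 \left(u u + 4\right) = - 7 \left(u^{2} + 4\right) = - 7 \left(4 + u^{2}\right) = -28 - 7 u^{2}$)
$o{\left(l \right)} = 0$ ($o{\left(l \right)} = 0 \left(-30\right) = 0$)
$\frac{1}{-28403 + o{\left(C{\left(15 \right)} \right)}} = \frac{1}{-28403 + 0} = \frac{1}{-28403} = - \frac{1}{28403}$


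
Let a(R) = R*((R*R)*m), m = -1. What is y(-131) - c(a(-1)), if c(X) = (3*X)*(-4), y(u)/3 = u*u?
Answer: 51495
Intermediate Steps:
y(u) = 3*u² (y(u) = 3*(u*u) = 3*u²)
a(R) = -R³ (a(R) = R*((R*R)*(-1)) = R*(R²*(-1)) = R*(-R²) = -R³)
c(X) = -12*X
y(-131) - c(a(-1)) = 3*(-131)² - (-12)*(-1*(-1)³) = 3*17161 - (-12)*(-1*(-1)) = 51483 - (-12) = 51483 - 1*(-12) = 51483 + 12 = 51495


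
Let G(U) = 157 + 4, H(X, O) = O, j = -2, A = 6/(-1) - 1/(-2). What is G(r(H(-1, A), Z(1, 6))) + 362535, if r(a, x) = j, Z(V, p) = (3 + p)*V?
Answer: 362696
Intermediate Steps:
Z(V, p) = V*(3 + p)
A = -11/2 (A = 6*(-1) - 1*(-½) = -6 + ½ = -11/2 ≈ -5.5000)
r(a, x) = -2
G(U) = 161
G(r(H(-1, A), Z(1, 6))) + 362535 = 161 + 362535 = 362696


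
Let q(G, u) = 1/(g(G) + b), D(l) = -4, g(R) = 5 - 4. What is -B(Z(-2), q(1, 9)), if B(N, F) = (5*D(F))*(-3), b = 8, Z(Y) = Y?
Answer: -60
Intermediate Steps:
g(R) = 1
q(G, u) = ⅑ (q(G, u) = 1/(1 + 8) = 1/9 = ⅑)
B(N, F) = 60 (B(N, F) = (5*(-4))*(-3) = -20*(-3) = 60)
-B(Z(-2), q(1, 9)) = -1*60 = -60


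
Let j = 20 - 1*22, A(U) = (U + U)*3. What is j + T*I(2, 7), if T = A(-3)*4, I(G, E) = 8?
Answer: -578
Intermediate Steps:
A(U) = 6*U (A(U) = (2*U)*3 = 6*U)
T = -72 (T = (6*(-3))*4 = -18*4 = -72)
j = -2 (j = 20 - 22 = -2)
j + T*I(2, 7) = -2 - 72*8 = -2 - 576 = -578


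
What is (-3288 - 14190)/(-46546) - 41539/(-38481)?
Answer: 1303022606/895568313 ≈ 1.4550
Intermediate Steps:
(-3288 - 14190)/(-46546) - 41539/(-38481) = -17478*(-1/46546) - 41539*(-1/38481) = 8739/23273 + 41539/38481 = 1303022606/895568313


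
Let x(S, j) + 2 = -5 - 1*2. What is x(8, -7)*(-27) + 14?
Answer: 257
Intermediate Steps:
x(S, j) = -9 (x(S, j) = -2 + (-5 - 1*2) = -2 + (-5 - 2) = -2 - 7 = -9)
x(8, -7)*(-27) + 14 = -9*(-27) + 14 = 243 + 14 = 257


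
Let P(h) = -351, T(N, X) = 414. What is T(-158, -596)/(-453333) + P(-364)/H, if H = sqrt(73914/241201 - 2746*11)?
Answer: -138/151111 + 351*I*sqrt(439326123978473)/3642821746 ≈ -0.00091324 + 2.0196*I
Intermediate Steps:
H = 2*I*sqrt(439326123978473)/241201 (H = sqrt(73914*(1/241201) - 30206) = sqrt(73914/241201 - 30206) = sqrt(-7285643492/241201) = 2*I*sqrt(439326123978473)/241201 ≈ 173.8*I)
T(-158, -596)/(-453333) + P(-364)/H = 414/(-453333) - 351*(-I*sqrt(439326123978473)/3642821746) = 414*(-1/453333) - (-351)*I*sqrt(439326123978473)/3642821746 = -138/151111 + 351*I*sqrt(439326123978473)/3642821746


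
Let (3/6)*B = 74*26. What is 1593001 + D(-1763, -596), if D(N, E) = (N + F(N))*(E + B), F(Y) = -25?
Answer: -4221575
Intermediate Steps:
B = 3848 (B = 2*(74*26) = 2*1924 = 3848)
D(N, E) = (-25 + N)*(3848 + E) (D(N, E) = (N - 25)*(E + 3848) = (-25 + N)*(3848 + E))
1593001 + D(-1763, -596) = 1593001 + (-96200 - 25*(-596) + 3848*(-1763) - 596*(-1763)) = 1593001 + (-96200 + 14900 - 6784024 + 1050748) = 1593001 - 5814576 = -4221575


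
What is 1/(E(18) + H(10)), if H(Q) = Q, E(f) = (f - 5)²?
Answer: 1/179 ≈ 0.0055866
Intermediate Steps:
E(f) = (-5 + f)²
1/(E(18) + H(10)) = 1/((-5 + 18)² + 10) = 1/(13² + 10) = 1/(169 + 10) = 1/179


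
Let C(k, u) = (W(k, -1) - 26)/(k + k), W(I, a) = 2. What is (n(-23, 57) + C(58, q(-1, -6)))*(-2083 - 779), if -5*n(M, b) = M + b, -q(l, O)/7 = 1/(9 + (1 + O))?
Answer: 2907792/145 ≈ 20054.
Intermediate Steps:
q(l, O) = -7/(10 + O) (q(l, O) = -7/(9 + (1 + O)) = -7/(10 + O))
n(M, b) = -M/5 - b/5 (n(M, b) = -(M + b)/5 = -M/5 - b/5)
C(k, u) = -12/k (C(k, u) = (2 - 26)/(k + k) = -24*1/(2*k) = -12/k)
(n(-23, 57) + C(58, q(-1, -6)))*(-2083 - 779) = ((-1/5*(-23) - 1/5*57) - 12/58)*(-2083 - 779) = ((23/5 - 57/5) - 12*1/58)*(-2862) = (-34/5 - 6/29)*(-2862) = -1016/145*(-2862) = 2907792/145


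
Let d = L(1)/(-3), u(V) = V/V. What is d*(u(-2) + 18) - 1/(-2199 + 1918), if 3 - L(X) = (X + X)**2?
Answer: 5342/843 ≈ 6.3369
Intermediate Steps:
L(X) = 3 - 4*X**2 (L(X) = 3 - (X + X)**2 = 3 - (2*X)**2 = 3 - 4*X**2)
u(V) = 1
d = 1/3 (d = (3 - 4*1**2)/(-3) = (3 - 4*1)*(-1/3) = (3 - 4)*(-1/3) = -1*(-1/3) = 1/3 ≈ 0.33333)
d*(u(-2) + 18) - 1/(-2199 + 1918) = (1 + 18)/3 - 1/(-2199 + 1918) = (1/3)*19 - 1/(-281) = 19/3 - 1*(-1/281) = 19/3 + 1/281 = 5342/843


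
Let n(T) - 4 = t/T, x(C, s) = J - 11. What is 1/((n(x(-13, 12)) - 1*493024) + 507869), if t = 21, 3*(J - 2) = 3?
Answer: 8/118771 ≈ 6.7357e-5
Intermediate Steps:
J = 3 (J = 2 + (⅓)*3 = 2 + 1 = 3)
x(C, s) = -8 (x(C, s) = 3 - 11 = -8)
n(T) = 4 + 21/T
1/((n(x(-13, 12)) - 1*493024) + 507869) = 1/(((4 + 21/(-8)) - 1*493024) + 507869) = 1/(((4 + 21*(-⅛)) - 493024) + 507869) = 1/(((4 - 21/8) - 493024) + 507869) = 1/((11/8 - 493024) + 507869) = 1/(-3944181/8 + 507869) = 1/(118771/8) = 8/118771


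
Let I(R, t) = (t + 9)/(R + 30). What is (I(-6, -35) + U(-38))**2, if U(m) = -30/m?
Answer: 4489/51984 ≈ 0.086354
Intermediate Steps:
I(R, t) = (9 + t)/(30 + R)
(I(-6, -35) + U(-38))**2 = ((9 - 35)/(30 - 6) - 30/(-38))**2 = (-26/24 - 30*(-1/38))**2 = ((1/24)*(-26) + 15/19)**2 = (-13/12 + 15/19)**2 = (-67/228)**2 = 4489/51984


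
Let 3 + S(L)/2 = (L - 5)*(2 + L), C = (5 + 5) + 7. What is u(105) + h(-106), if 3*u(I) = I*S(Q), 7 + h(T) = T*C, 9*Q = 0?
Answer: -2719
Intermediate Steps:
Q = 0 (Q = (⅑)*0 = 0)
C = 17 (C = 10 + 7 = 17)
h(T) = -7 + 17*T (h(T) = -7 + T*17 = -7 + 17*T)
S(L) = -6 + 2*(-5 + L)*(2 + L) (S(L) = -6 + 2*((L - 5)*(2 + L)) = -6 + 2*((-5 + L)*(2 + L)) = -6 + 2*(-5 + L)*(2 + L))
u(I) = -26*I/3 (u(I) = (I*(-26 - 6*0 + 2*0²))/3 = (I*(-26 + 0 + 2*0))/3 = (I*(-26 + 0 + 0))/3 = (I*(-26))/3 = (-26*I)/3 = -26*I/3)
u(105) + h(-106) = -26/3*105 + (-7 + 17*(-106)) = -910 + (-7 - 1802) = -910 - 1809 = -2719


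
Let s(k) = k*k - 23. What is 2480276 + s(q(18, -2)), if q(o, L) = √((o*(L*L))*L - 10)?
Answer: 2480099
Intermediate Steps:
q(o, L) = √(-10 + o*L³) (q(o, L) = √((o*L²)*L - 10) = √(o*L³ - 10) = √(-10 + o*L³))
s(k) = -23 + k² (s(k) = k² - 23 = -23 + k²)
2480276 + s(q(18, -2)) = 2480276 + (-23 + (√(-10 + 18*(-2)³))²) = 2480276 + (-23 + (√(-10 + 18*(-8)))²) = 2480276 + (-23 + (√(-10 - 144))²) = 2480276 + (-23 + (√(-154))²) = 2480276 + (-23 + (I*√154)²) = 2480276 + (-23 - 154) = 2480276 - 177 = 2480099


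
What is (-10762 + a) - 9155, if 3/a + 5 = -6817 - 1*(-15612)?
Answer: -58356809/2930 ≈ -19917.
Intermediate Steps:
a = 1/2930 (a = 3/(-5 + (-6817 - 1*(-15612))) = 3/(-5 + (-6817 + 15612)) = 3/(-5 + 8795) = 3/8790 = 3*(1/8790) = 1/2930 ≈ 0.00034130)
(-10762 + a) - 9155 = (-10762 + 1/2930) - 9155 = -31532659/2930 - 9155 = -58356809/2930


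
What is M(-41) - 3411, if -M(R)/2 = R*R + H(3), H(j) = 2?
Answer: -6777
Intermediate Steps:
M(R) = -4 - 2*R² (M(R) = -2*(R*R + 2) = -2*(R² + 2) = -2*(2 + R²) = -4 - 2*R²)
M(-41) - 3411 = (-4 - 2*(-41)²) - 3411 = (-4 - 2*1681) - 3411 = (-4 - 3362) - 3411 = -3366 - 3411 = -6777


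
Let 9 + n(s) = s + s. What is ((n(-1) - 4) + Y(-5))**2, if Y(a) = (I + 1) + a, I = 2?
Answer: 289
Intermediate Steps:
n(s) = -9 + 2*s (n(s) = -9 + (s + s) = -9 + 2*s)
Y(a) = 3 + a (Y(a) = (2 + 1) + a = 3 + a)
((n(-1) - 4) + Y(-5))**2 = (((-9 + 2*(-1)) - 4) + (3 - 5))**2 = (((-9 - 2) - 4) - 2)**2 = ((-11 - 4) - 2)**2 = (-15 - 2)**2 = (-17)**2 = 289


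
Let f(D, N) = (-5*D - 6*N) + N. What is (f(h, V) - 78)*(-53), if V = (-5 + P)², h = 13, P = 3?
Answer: 8639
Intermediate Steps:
V = 4 (V = (-5 + 3)² = (-2)² = 4)
f(D, N) = -5*D - 5*N (f(D, N) = (-6*N - 5*D) + N = -5*D - 5*N)
(f(h, V) - 78)*(-53) = ((-5*13 - 5*4) - 78)*(-53) = ((-65 - 20) - 78)*(-53) = (-85 - 78)*(-53) = -163*(-53) = 8639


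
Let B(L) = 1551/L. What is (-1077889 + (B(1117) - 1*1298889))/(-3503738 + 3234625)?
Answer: 2654859475/300599221 ≈ 8.8319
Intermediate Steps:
(-1077889 + (B(1117) - 1*1298889))/(-3503738 + 3234625) = (-1077889 + (1551/1117 - 1*1298889))/(-3503738 + 3234625) = (-1077889 + (1551*(1/1117) - 1298889))/(-269113) = (-1077889 + (1551/1117 - 1298889))*(-1/269113) = (-1077889 - 1450857462/1117)*(-1/269113) = -2654859475/1117*(-1/269113) = 2654859475/300599221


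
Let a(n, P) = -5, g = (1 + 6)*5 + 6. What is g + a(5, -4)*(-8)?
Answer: 81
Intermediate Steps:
g = 41 (g = 7*5 + 6 = 35 + 6 = 41)
g + a(5, -4)*(-8) = 41 - 5*(-8) = 41 + 40 = 81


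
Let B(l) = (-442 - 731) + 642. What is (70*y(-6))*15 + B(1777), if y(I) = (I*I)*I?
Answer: -227331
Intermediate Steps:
B(l) = -531 (B(l) = -1173 + 642 = -531)
y(I) = I³ (y(I) = I²*I = I³)
(70*y(-6))*15 + B(1777) = (70*(-6)³)*15 - 531 = (70*(-216))*15 - 531 = -15120*15 - 531 = -226800 - 531 = -227331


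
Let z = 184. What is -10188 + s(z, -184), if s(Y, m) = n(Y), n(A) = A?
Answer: -10004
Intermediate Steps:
s(Y, m) = Y
-10188 + s(z, -184) = -10188 + 184 = -10004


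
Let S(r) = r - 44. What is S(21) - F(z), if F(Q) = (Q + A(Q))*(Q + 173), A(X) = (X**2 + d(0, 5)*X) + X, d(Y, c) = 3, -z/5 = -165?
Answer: -683380523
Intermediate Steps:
z = 825 (z = -5*(-165) = 825)
S(r) = -44 + r
A(X) = X**2 + 4*X (A(X) = (X**2 + 3*X) + X = X**2 + 4*X)
F(Q) = (173 + Q)*(Q + Q*(4 + Q)) (F(Q) = (Q + Q*(4 + Q))*(Q + 173) = (Q + Q*(4 + Q))*(173 + Q) = (173 + Q)*(Q + Q*(4 + Q)))
S(21) - F(z) = (-44 + 21) - 825*(865 + 825**2 + 178*825) = -23 - 825*(865 + 680625 + 146850) = -23 - 825*828340 = -23 - 1*683380500 = -23 - 683380500 = -683380523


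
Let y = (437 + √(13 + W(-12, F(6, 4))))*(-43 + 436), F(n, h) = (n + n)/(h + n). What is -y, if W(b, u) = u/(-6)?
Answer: -171741 - 3144*√5/5 ≈ -1.7315e+5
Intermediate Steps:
F(n, h) = 2*n/(h + n) (F(n, h) = (2*n)/(h + n) = 2*n/(h + n))
W(b, u) = -u/6 (W(b, u) = u*(-⅙) = -u/6)
y = 171741 + 3144*√5/5 (y = (437 + √(13 - 6/(3*(4 + 6))))*(-43 + 436) = (437 + √(13 - 6/(3*10)))*393 = (437 + √(13 - ⅙*6/5))*393 = (437 + √(13 - ⅕))*393 = (437 + √(64/5))*393 = (437 + 8*√5/5)*393 = 171741 + 3144*√5/5 ≈ 1.7315e+5)
-y = -(171741 + 3144*√5/5) = -171741 - 3144*√5/5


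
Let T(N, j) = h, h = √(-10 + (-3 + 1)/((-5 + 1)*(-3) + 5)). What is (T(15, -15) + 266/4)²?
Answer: 300025/68 + 266*I*√731/17 ≈ 4412.1 + 423.05*I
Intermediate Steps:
h = 2*I*√731/17 (h = √(-10 - 2/(-4*(-3) + 5)) = √(-10 - 2/(12 + 5)) = √(-10 - 2/17) = √(-172/17) = 2*I*√731/17 ≈ 3.1808*I)
T(N, j) = 2*I*√731/17
(T(15, -15) + 266/4)² = (2*I*√731/17 + 266/4)² = (2*I*√731/17 + 266*(¼))² = (2*I*√731/17 + 133/2)² = (133/2 + 2*I*√731/17)²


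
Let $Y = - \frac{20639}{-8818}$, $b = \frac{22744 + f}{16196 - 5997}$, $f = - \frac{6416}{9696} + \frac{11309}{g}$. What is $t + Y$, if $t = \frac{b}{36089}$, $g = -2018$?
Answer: $\frac{2322556823384128043}{992284778182093746} \approx 2.3406$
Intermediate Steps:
$f = - \frac{1915618}{305727}$ ($f = - \frac{6416}{9696} + \frac{11309}{-2018} = \left(-6416\right) \frac{1}{9696} + 11309 \left(- \frac{1}{2018}\right) = - \frac{401}{606} - \frac{11309}{2018} = - \frac{1915618}{305727} \approx -6.2658$)
$b = \frac{6951539270}{3118109673}$ ($b = \frac{22744 - \frac{1915618}{305727}}{16196 - 5997} = \frac{6951539270}{305727 \cdot 10199} = \frac{6951539270}{305727} \cdot \frac{1}{10199} = \frac{6951539270}{3118109673} \approx 2.2294$)
$t = \frac{6951539270}{112529459988897}$ ($t = \frac{6951539270}{3118109673 \cdot 36089} = \frac{6951539270}{3118109673} \cdot \frac{1}{36089} = \frac{6951539270}{112529459988897} \approx 6.1775 \cdot 10^{-5}$)
$Y = \frac{20639}{8818}$ ($Y = \left(-20639\right) \left(- \frac{1}{8818}\right) = \frac{20639}{8818} \approx 2.3406$)
$t + Y = \frac{6951539270}{112529459988897} + \frac{20639}{8818} = \frac{2322556823384128043}{992284778182093746}$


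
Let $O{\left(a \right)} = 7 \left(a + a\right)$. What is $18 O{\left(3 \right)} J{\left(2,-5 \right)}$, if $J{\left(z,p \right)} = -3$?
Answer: $-2268$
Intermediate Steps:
$O{\left(a \right)} = 14 a$ ($O{\left(a \right)} = 7 \cdot 2 a = 14 a$)
$18 O{\left(3 \right)} J{\left(2,-5 \right)} = 18 \cdot 14 \cdot 3 \left(-3\right) = 18 \cdot 42 \left(-3\right) = 756 \left(-3\right) = -2268$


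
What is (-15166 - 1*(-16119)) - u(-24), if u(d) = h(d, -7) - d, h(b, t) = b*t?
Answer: 761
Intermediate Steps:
u(d) = -8*d (u(d) = d*(-7) - d = -7*d - d = -8*d)
(-15166 - 1*(-16119)) - u(-24) = (-15166 - 1*(-16119)) - (-8)*(-24) = (-15166 + 16119) - 1*192 = 953 - 192 = 761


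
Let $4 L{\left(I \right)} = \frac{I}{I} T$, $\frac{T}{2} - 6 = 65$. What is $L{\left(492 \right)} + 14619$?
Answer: $\frac{29309}{2} \approx 14655.0$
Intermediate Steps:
$T = 142$ ($T = 12 + 2 \cdot 65 = 12 + 130 = 142$)
$L{\left(I \right)} = \frac{71}{2}$ ($L{\left(I \right)} = \frac{\frac{I}{I} 142}{4} = \frac{1 \cdot 142}{4} = \frac{1}{4} \cdot 142 = \frac{71}{2}$)
$L{\left(492 \right)} + 14619 = \frac{71}{2} + 14619 = \frac{29309}{2}$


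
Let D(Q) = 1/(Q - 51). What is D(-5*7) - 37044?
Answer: -3185785/86 ≈ -37044.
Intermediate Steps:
D(Q) = 1/(-51 + Q)
D(-5*7) - 37044 = 1/(-51 - 5*7) - 37044 = 1/(-51 - 35) - 37044 = 1/(-86) - 37044 = -1/86 - 37044 = -3185785/86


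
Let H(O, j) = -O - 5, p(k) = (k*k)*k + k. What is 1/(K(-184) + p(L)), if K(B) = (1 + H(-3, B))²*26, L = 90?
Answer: 1/729116 ≈ 1.3715e-6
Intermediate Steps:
p(k) = k + k³ (p(k) = k²*k + k = k³ + k = k + k³)
H(O, j) = -5 - O
K(B) = 26 (K(B) = (1 + (-5 - 1*(-3)))²*26 = (1 + (-5 + 3))²*26 = (1 - 2)²*26 = (-1)²*26 = 1*26 = 26)
1/(K(-184) + p(L)) = 1/(26 + (90 + 90³)) = 1/(26 + (90 + 729000)) = 1/(26 + 729090) = 1/729116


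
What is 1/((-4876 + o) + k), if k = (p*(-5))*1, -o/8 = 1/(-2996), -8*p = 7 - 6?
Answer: -5992/29213231 ≈ -0.00020511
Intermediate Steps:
p = -⅛ (p = -(7 - 6)/8 = -⅛*1 = -⅛ ≈ -0.12500)
o = 2/749 (o = -8/(-2996) = -8*(-1/2996) = 2/749 ≈ 0.0026702)
k = 5/8 (k = -⅛*(-5)*1 = (5/8)*1 = 5/8 ≈ 0.62500)
1/((-4876 + o) + k) = 1/((-4876 + 2/749) + 5/8) = 1/(-3652122/749 + 5/8) = 1/(-29213231/5992) = -5992/29213231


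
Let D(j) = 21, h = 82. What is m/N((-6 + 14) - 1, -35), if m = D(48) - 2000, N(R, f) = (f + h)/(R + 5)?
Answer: -23748/47 ≈ -505.28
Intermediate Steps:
N(R, f) = (82 + f)/(5 + R) (N(R, f) = (f + 82)/(R + 5) = (82 + f)/(5 + R))
m = -1979 (m = 21 - 2000 = -1979)
m/N((-6 + 14) - 1, -35) = -1979*(5 + ((-6 + 14) - 1))/(82 - 35) = -1979/(47/(5 + (8 - 1))) = -1979/(47/(5 + 7)) = -1979/(47/12) = -1979/((1/12)*47) = -1979/47/12 = -1979*12/47 = -23748/47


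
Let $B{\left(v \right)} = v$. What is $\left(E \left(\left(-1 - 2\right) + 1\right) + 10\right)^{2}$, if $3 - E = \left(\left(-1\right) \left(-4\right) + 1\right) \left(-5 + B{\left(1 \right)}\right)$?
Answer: $1296$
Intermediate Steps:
$E = 23$ ($E = 3 - \left(\left(-1\right) \left(-4\right) + 1\right) \left(-5 + 1\right) = 3 - \left(4 + 1\right) \left(-4\right) = 3 - 5 \left(-4\right) = 3 - -20 = 3 + 20 = 23$)
$\left(E \left(\left(-1 - 2\right) + 1\right) + 10\right)^{2} = \left(23 \left(\left(-1 - 2\right) + 1\right) + 10\right)^{2} = \left(23 \left(-3 + 1\right) + 10\right)^{2} = \left(23 \left(-2\right) + 10\right)^{2} = \left(-46 + 10\right)^{2} = \left(-36\right)^{2} = 1296$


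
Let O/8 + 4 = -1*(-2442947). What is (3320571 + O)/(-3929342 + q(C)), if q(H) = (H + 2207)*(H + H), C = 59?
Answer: -22864115/3661954 ≈ -6.2437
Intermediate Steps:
q(H) = 2*H*(2207 + H) (q(H) = (2207 + H)*(2*H) = 2*H*(2207 + H))
O = 19543544 (O = -32 + 8*(-1*(-2442947)) = -32 + 8*2442947 = -32 + 19543576 = 19543544)
(3320571 + O)/(-3929342 + q(C)) = (3320571 + 19543544)/(-3929342 + 2*59*(2207 + 59)) = 22864115/(-3929342 + 2*59*2266) = 22864115/(-3929342 + 267388) = 22864115/(-3661954) = 22864115*(-1/3661954) = -22864115/3661954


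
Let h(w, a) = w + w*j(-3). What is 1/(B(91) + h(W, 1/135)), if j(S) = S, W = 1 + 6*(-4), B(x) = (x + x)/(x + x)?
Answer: 1/47 ≈ 0.021277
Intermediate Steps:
B(x) = 1 (B(x) = (2*x)/((2*x)) = (2*x)*(1/(2*x)) = 1)
W = -23 (W = 1 - 24 = -23)
h(w, a) = -2*w (h(w, a) = w + w*(-3) = w - 3*w = -2*w)
1/(B(91) + h(W, 1/135)) = 1/(1 - 2*(-23)) = 1/(1 + 46) = 1/47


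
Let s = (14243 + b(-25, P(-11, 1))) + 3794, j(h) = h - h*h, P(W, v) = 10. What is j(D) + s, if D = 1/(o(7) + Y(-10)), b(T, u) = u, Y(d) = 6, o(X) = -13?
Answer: 884295/49 ≈ 18047.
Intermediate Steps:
D = -1/7 (D = 1/(-13 + 6) = 1/(-7) = -1/7 ≈ -0.14286)
j(h) = h - h**2
s = 18047 (s = (14243 + 10) + 3794 = 14253 + 3794 = 18047)
j(D) + s = -(1 - 1*(-1/7))/7 + 18047 = -(1 + 1/7)/7 + 18047 = -1/7*8/7 + 18047 = -8/49 + 18047 = 884295/49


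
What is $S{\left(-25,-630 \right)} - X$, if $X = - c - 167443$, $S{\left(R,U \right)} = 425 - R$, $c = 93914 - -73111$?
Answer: $334918$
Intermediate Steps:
$c = 167025$ ($c = 93914 + 73111 = 167025$)
$X = -334468$ ($X = \left(-1\right) 167025 - 167443 = -167025 - 167443 = -334468$)
$S{\left(-25,-630 \right)} - X = \left(425 - -25\right) - -334468 = \left(425 + 25\right) + 334468 = 450 + 334468 = 334918$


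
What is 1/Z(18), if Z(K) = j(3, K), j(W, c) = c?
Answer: 1/18 ≈ 0.055556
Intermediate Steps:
Z(K) = K
1/Z(18) = 1/18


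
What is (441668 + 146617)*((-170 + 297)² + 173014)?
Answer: 111269989755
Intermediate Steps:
(441668 + 146617)*((-170 + 297)² + 173014) = 588285*(127² + 173014) = 588285*(16129 + 173014) = 588285*189143 = 111269989755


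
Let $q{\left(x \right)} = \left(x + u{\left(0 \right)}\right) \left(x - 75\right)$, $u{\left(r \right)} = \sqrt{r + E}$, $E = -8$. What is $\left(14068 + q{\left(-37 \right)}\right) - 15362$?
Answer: $2850 - 224 i \sqrt{2} \approx 2850.0 - 316.78 i$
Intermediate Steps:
$u{\left(r \right)} = \sqrt{-8 + r}$ ($u{\left(r \right)} = \sqrt{r - 8} = \sqrt{-8 + r}$)
$q{\left(x \right)} = \left(-75 + x\right) \left(x + 2 i \sqrt{2}\right)$ ($q{\left(x \right)} = \left(x + \sqrt{-8 + 0}\right) \left(x - 75\right) = \left(x + \sqrt{-8}\right) \left(-75 + x\right) = \left(x + 2 i \sqrt{2}\right) \left(-75 + x\right) = \left(-75 + x\right) \left(x + 2 i \sqrt{2}\right)$)
$\left(14068 + q{\left(-37 \right)}\right) - 15362 = \left(14068 + \left(\left(-37\right)^{2} - -2775 - 150 i \sqrt{2} + 2 i \left(-37\right) \sqrt{2}\right)\right) - 15362 = \left(14068 + \left(1369 + 2775 - 150 i \sqrt{2} - 74 i \sqrt{2}\right)\right) - 15362 = \left(14068 + \left(4144 - 224 i \sqrt{2}\right)\right) - 15362 = \left(18212 - 224 i \sqrt{2}\right) - 15362 = 2850 - 224 i \sqrt{2}$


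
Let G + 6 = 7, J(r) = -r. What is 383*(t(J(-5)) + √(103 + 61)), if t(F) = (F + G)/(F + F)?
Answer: 1149/5 + 766*√41 ≈ 5134.6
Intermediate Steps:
G = 1 (G = -6 + 7 = 1)
t(F) = (1 + F)/(2*F) (t(F) = (F + 1)/(F + F) = (1 + F)/((2*F)) = (1 + F)*(1/(2*F)) = (1 + F)/(2*F))
383*(t(J(-5)) + √(103 + 61)) = 383*((1 - 1*(-5))/(2*((-1*(-5)))) + √(103 + 61)) = 383*((½)*(1 + 5)/5 + √164) = 383*((½)*(⅕)*6 + 2*√41) = 383*(⅗ + 2*√41) = 1149/5 + 766*√41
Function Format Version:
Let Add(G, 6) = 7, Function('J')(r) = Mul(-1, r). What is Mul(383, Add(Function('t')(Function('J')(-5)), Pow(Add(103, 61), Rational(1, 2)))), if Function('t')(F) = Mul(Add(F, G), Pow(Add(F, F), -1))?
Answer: Add(Rational(1149, 5), Mul(766, Pow(41, Rational(1, 2)))) ≈ 5134.6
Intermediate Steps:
G = 1 (G = Add(-6, 7) = 1)
Function('t')(F) = Mul(Rational(1, 2), Pow(F, -1), Add(1, F)) (Function('t')(F) = Mul(Add(F, 1), Pow(Add(F, F), -1)) = Mul(Add(1, F), Pow(Mul(2, F), -1)) = Mul(Add(1, F), Mul(Rational(1, 2), Pow(F, -1))) = Mul(Rational(1, 2), Pow(F, -1), Add(1, F)))
Mul(383, Add(Function('t')(Function('J')(-5)), Pow(Add(103, 61), Rational(1, 2)))) = Mul(383, Add(Mul(Rational(1, 2), Pow(Mul(-1, -5), -1), Add(1, Mul(-1, -5))), Pow(Add(103, 61), Rational(1, 2)))) = Mul(383, Add(Mul(Rational(1, 2), Pow(5, -1), Add(1, 5)), Pow(164, Rational(1, 2)))) = Mul(383, Add(Mul(Rational(1, 2), Rational(1, 5), 6), Mul(2, Pow(41, Rational(1, 2))))) = Mul(383, Add(Rational(3, 5), Mul(2, Pow(41, Rational(1, 2))))) = Add(Rational(1149, 5), Mul(766, Pow(41, Rational(1, 2))))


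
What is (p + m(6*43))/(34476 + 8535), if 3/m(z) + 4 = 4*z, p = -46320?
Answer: -1763591/1637604 ≈ -1.0769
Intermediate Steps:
m(z) = 3/(-4 + 4*z)
(p + m(6*43))/(34476 + 8535) = (-46320 + 3/(4*(-1 + 6*43)))/(34476 + 8535) = (-46320 + 3/(4*(-1 + 258)))/43011 = (-46320 + (¾)/257)*(1/43011) = (-46320 + (¾)*(1/257))*(1/43011) = (-46320 + 3/1028)*(1/43011) = -47616957/1028*1/43011 = -1763591/1637604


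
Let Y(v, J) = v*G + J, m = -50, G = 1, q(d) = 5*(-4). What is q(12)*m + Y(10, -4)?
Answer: 1006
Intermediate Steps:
q(d) = -20
Y(v, J) = J + v (Y(v, J) = v*1 + J = v + J = J + v)
q(12)*m + Y(10, -4) = -20*(-50) + (-4 + 10) = 1000 + 6 = 1006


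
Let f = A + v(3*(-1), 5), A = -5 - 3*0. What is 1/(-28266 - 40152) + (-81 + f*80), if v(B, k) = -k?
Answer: -60276259/68418 ≈ -881.00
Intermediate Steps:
A = -5 (A = -5 + 0 = -5)
f = -10 (f = -5 - 1*5 = -5 - 5 = -10)
1/(-28266 - 40152) + (-81 + f*80) = 1/(-28266 - 40152) + (-81 - 10*80) = 1/(-68418) + (-81 - 800) = -1/68418 - 881 = -60276259/68418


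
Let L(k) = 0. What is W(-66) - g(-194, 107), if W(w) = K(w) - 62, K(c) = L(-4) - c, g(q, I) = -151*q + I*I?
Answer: -40739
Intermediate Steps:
g(q, I) = I² - 151*q (g(q, I) = -151*q + I² = I² - 151*q)
K(c) = -c (K(c) = 0 - c = -c)
W(w) = -62 - w (W(w) = -w - 62 = -62 - w)
W(-66) - g(-194, 107) = (-62 - 1*(-66)) - (107² - 151*(-194)) = (-62 + 66) - (11449 + 29294) = 4 - 1*40743 = 4 - 40743 = -40739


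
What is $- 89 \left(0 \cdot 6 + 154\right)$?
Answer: $-13706$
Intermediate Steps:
$- 89 \left(0 \cdot 6 + 154\right) = - 89 \left(0 + 154\right) = \left(-89\right) 154 = -13706$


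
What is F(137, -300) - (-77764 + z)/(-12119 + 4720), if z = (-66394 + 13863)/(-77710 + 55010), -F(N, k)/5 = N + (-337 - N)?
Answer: 281242860231/167957300 ≈ 1674.5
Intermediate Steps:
F(N, k) = 1685 (F(N, k) = -5*(N + (-337 - N)) = -5*(-337) = 1685)
z = 52531/22700 (z = -52531/(-22700) = -52531*(-1/22700) = 52531/22700 ≈ 2.3141)
F(137, -300) - (-77764 + z)/(-12119 + 4720) = 1685 - (-77764 + 52531/22700)/(-12119 + 4720) = 1685 - (-1765190269)/(22700*(-7399)) = 1685 - (-1765190269)*(-1)/(22700*7399) = 1685 - 1*1765190269/167957300 = 1685 - 1765190269/167957300 = 281242860231/167957300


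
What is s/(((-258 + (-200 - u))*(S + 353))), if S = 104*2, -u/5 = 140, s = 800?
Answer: 400/67881 ≈ 0.0058927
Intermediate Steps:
u = -700 (u = -5*140 = -700)
S = 208
s/(((-258 + (-200 - u))*(S + 353))) = 800/(((-258 + (-200 - 1*(-700)))*(208 + 353))) = 800/(((-258 + (-200 + 700))*561)) = 800/(((-258 + 500)*561)) = 800/((242*561)) = 800/135762 = 800*(1/135762) = 400/67881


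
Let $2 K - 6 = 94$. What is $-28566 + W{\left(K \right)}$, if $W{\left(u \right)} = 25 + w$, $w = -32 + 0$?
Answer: $-28573$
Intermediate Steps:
$K = 50$ ($K = 3 + \frac{1}{2} \cdot 94 = 3 + 47 = 50$)
$w = -32$
$W{\left(u \right)} = -7$ ($W{\left(u \right)} = 25 - 32 = -7$)
$-28566 + W{\left(K \right)} = -28566 - 7 = -28573$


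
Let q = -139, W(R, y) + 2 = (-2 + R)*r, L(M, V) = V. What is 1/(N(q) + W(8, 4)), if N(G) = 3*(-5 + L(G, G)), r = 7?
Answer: -1/392 ≈ -0.0025510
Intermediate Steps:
W(R, y) = -16 + 7*R (W(R, y) = -2 + (-2 + R)*7 = -2 + (-14 + 7*R) = -16 + 7*R)
N(G) = -15 + 3*G (N(G) = 3*(-5 + G) = -15 + 3*G)
1/(N(q) + W(8, 4)) = 1/((-15 + 3*(-139)) + (-16 + 7*8)) = 1/((-15 - 417) + (-16 + 56)) = 1/(-432 + 40) = 1/(-392) = -1/392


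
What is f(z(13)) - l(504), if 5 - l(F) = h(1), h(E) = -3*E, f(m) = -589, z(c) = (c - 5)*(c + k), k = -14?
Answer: -597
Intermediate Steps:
z(c) = (-14 + c)*(-5 + c) (z(c) = (c - 5)*(c - 14) = (-5 + c)*(-14 + c) = (-14 + c)*(-5 + c))
l(F) = 8 (l(F) = 5 - (-3) = 5 - 1*(-3) = 5 + 3 = 8)
f(z(13)) - l(504) = -589 - 1*8 = -589 - 8 = -597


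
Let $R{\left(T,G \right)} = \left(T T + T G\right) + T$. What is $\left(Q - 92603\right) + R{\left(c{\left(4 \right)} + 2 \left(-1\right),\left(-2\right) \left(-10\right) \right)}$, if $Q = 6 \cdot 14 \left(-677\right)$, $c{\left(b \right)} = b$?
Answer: $-149425$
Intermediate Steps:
$R{\left(T,G \right)} = T + T^{2} + G T$ ($R{\left(T,G \right)} = \left(T^{2} + G T\right) + T = T + T^{2} + G T$)
$Q = -56868$ ($Q = 84 \left(-677\right) = -56868$)
$\left(Q - 92603\right) + R{\left(c{\left(4 \right)} + 2 \left(-1\right),\left(-2\right) \left(-10\right) \right)} = \left(-56868 - 92603\right) + \left(4 + 2 \left(-1\right)\right) \left(1 - -20 + \left(4 + 2 \left(-1\right)\right)\right) = -149471 + \left(4 - 2\right) \left(1 + 20 + \left(4 - 2\right)\right) = -149471 + 2 \left(1 + 20 + 2\right) = -149471 + 2 \cdot 23 = -149471 + 46 = -149425$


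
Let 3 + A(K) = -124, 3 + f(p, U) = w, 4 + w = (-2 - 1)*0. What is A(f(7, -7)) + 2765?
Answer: 2638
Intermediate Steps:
w = -4 (w = -4 + (-2 - 1)*0 = -4 - 3*0 = -4 + 0 = -4)
f(p, U) = -7 (f(p, U) = -3 - 4 = -7)
A(K) = -127 (A(K) = -3 - 124 = -127)
A(f(7, -7)) + 2765 = -127 + 2765 = 2638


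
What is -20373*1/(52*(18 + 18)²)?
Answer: -6791/22464 ≈ -0.30231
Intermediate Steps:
-20373*1/(52*(18 + 18)²) = -20373/(36²*52) = -20373/(1296*52) = -20373/67392 = -20373*1/67392 = -6791/22464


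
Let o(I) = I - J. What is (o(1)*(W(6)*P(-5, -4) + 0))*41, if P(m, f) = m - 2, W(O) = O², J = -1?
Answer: -20664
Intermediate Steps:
o(I) = 1 + I (o(I) = I - 1*(-1) = I + 1 = 1 + I)
P(m, f) = -2 + m
(o(1)*(W(6)*P(-5, -4) + 0))*41 = ((1 + 1)*(6²*(-2 - 5) + 0))*41 = (2*(36*(-7) + 0))*41 = (2*(-252 + 0))*41 = (2*(-252))*41 = -504*41 = -20664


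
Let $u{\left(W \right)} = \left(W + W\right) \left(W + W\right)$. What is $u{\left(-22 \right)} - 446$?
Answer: $1490$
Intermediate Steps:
$u{\left(W \right)} = 4 W^{2}$ ($u{\left(W \right)} = 2 W 2 W = 4 W^{2}$)
$u{\left(-22 \right)} - 446 = 4 \left(-22\right)^{2} - 446 = 4 \cdot 484 - 446 = 1936 - 446 = 1490$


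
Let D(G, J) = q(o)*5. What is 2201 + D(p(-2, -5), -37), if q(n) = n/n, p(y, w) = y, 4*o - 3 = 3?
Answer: 2206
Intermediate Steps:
o = 3/2 (o = ¾ + (¼)*3 = ¾ + ¾ = 3/2 ≈ 1.5000)
q(n) = 1
D(G, J) = 5 (D(G, J) = 1*5 = 5)
2201 + D(p(-2, -5), -37) = 2201 + 5 = 2206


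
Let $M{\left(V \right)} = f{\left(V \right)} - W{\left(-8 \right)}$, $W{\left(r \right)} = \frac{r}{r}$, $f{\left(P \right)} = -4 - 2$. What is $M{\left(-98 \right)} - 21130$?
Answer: $-21137$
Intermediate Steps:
$f{\left(P \right)} = -6$ ($f{\left(P \right)} = -4 - 2 = -6$)
$W{\left(r \right)} = 1$
$M{\left(V \right)} = -7$ ($M{\left(V \right)} = -6 - 1 = -7$)
$M{\left(-98 \right)} - 21130 = -7 - 21130 = -21137$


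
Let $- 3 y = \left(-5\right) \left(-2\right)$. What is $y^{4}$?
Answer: $\frac{10000}{81} \approx 123.46$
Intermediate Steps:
$y = - \frac{10}{3}$ ($y = - \frac{\left(-5\right) \left(-2\right)}{3} = \left(- \frac{1}{3}\right) 10 = - \frac{10}{3} \approx -3.3333$)
$y^{4} = \left(- \frac{10}{3}\right)^{4} = \frac{10000}{81}$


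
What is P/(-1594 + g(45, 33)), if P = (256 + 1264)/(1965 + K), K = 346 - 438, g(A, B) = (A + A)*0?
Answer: -760/1492781 ≈ -0.00050912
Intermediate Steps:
g(A, B) = 0 (g(A, B) = (2*A)*0 = 0)
K = -92
P = 1520/1873 (P = (256 + 1264)/(1965 - 92) = 1520/1873 ≈ 0.81153)
P/(-1594 + g(45, 33)) = 1520/(1873*(-1594 + 0)) = (1520/1873)/(-1594) = (1520/1873)*(-1/1594) = -760/1492781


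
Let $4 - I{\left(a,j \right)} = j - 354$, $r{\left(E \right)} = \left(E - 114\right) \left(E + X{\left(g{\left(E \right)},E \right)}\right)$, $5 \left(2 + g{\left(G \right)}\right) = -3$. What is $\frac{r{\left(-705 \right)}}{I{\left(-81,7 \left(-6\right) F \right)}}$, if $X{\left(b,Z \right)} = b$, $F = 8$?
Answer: $\frac{1448811}{1735} \approx 835.05$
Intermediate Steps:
$g{\left(G \right)} = - \frac{13}{5}$ ($g{\left(G \right)} = -2 + \frac{1}{5} \left(-3\right) = -2 - \frac{3}{5} = - \frac{13}{5}$)
$r{\left(E \right)} = \left(-114 + E\right) \left(- \frac{13}{5} + E\right)$ ($r{\left(E \right)} = \left(E - 114\right) \left(E - \frac{13}{5}\right) = \left(-114 + E\right) \left(- \frac{13}{5} + E\right)$)
$I{\left(a,j \right)} = 358 - j$ ($I{\left(a,j \right)} = 4 - \left(j - 354\right) = 4 - \left(-354 + j\right) = 358 - j$)
$\frac{r{\left(-705 \right)}}{I{\left(-81,7 \left(-6\right) F \right)}} = \frac{\frac{1482}{5} + \left(-705\right)^{2} - -82203}{358 - 7 \left(-6\right) 8} = \frac{\frac{1482}{5} + 497025 + 82203}{358 - \left(-42\right) 8} = \frac{2897622}{5 \left(358 - -336\right)} = \frac{2897622}{5 \left(358 + 336\right)} = \frac{2897622}{5 \cdot 694} = \frac{2897622}{5} \cdot \frac{1}{694} = \frac{1448811}{1735}$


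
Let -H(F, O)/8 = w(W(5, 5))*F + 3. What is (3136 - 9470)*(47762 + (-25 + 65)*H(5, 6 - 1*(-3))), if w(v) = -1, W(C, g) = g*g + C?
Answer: -306578268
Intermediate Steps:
W(C, g) = C + g² (W(C, g) = g² + C = C + g²)
H(F, O) = -24 + 8*F (H(F, O) = -8*(-F + 3) = -8*(3 - F) = -24 + 8*F)
(3136 - 9470)*(47762 + (-25 + 65)*H(5, 6 - 1*(-3))) = (3136 - 9470)*(47762 + (-25 + 65)*(-24 + 8*5)) = -6334*(47762 + 40*(-24 + 40)) = -6334*(47762 + 40*16) = -6334*(47762 + 640) = -6334*48402 = -306578268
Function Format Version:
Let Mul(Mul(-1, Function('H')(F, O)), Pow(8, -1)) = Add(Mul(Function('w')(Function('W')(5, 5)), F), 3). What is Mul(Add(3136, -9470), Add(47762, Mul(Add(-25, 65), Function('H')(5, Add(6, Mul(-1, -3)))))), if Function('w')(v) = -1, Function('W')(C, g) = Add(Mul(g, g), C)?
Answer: -306578268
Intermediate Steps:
Function('W')(C, g) = Add(C, Pow(g, 2)) (Function('W')(C, g) = Add(Pow(g, 2), C) = Add(C, Pow(g, 2)))
Function('H')(F, O) = Add(-24, Mul(8, F)) (Function('H')(F, O) = Mul(-8, Add(Mul(-1, F), 3)) = Mul(-8, Add(3, Mul(-1, F))) = Add(-24, Mul(8, F)))
Mul(Add(3136, -9470), Add(47762, Mul(Add(-25, 65), Function('H')(5, Add(6, Mul(-1, -3)))))) = Mul(Add(3136, -9470), Add(47762, Mul(Add(-25, 65), Add(-24, Mul(8, 5))))) = Mul(-6334, Add(47762, Mul(40, Add(-24, 40)))) = Mul(-6334, Add(47762, Mul(40, 16))) = Mul(-6334, Add(47762, 640)) = Mul(-6334, 48402) = -306578268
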